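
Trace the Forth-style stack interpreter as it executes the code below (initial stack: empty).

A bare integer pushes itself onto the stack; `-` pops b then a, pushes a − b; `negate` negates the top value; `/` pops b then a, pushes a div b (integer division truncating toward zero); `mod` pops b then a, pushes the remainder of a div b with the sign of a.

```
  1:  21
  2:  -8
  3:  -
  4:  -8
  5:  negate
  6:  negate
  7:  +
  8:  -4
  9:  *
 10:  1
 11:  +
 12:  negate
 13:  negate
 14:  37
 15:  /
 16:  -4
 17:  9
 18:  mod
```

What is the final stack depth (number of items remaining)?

21     : [21]
-8     : [21, -8]
-      : [29]
-8     : [29, -8]
negate : [29, 8]
negate : [29, -8]
+      : [21]
-4     : [21, -4]
*      : [-84]
1      : [-84, 1]
+      : [-83]
negate : [83]
negate : [-83]
37     : [-83, 37]
/      : [-2]
-4     : [-2, -4]
9      : [-2, -4, 9]
mod    : [-2, -4]

2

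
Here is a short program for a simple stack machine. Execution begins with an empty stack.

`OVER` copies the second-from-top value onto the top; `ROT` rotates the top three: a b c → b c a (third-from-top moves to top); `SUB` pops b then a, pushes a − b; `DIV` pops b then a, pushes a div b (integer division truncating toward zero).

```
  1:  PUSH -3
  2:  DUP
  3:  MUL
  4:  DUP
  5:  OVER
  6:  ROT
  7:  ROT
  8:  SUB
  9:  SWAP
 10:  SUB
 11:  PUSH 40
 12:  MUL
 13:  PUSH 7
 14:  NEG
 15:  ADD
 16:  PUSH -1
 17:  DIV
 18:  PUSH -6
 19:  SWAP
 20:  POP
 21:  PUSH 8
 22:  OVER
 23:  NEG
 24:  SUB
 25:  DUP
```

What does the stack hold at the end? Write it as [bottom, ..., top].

[-6, 2, 2]

PUSH -3 → [-3]
DUP     → [-3, -3]
MUL     → [9]
DUP     → [9, 9]
OVER    → [9, 9, 9]
ROT     → [9, 9, 9]
ROT     → [9, 9, 9]
SUB     → [9, 0]
SWAP    → [0, 9]
SUB     → [-9]
PUSH 40 → [-9, 40]
MUL     → [-360]
PUSH 7  → [-360, 7]
NEG     → [-360, -7]
ADD     → [-367]
PUSH -1 → [-367, -1]
DIV     → [367]
PUSH -6 → [367, -6]
SWAP    → [-6, 367]
POP     → [-6]
PUSH 8  → [-6, 8]
OVER    → [-6, 8, -6]
NEG     → [-6, 8, 6]
SUB     → [-6, 2]
DUP     → [-6, 2, 2]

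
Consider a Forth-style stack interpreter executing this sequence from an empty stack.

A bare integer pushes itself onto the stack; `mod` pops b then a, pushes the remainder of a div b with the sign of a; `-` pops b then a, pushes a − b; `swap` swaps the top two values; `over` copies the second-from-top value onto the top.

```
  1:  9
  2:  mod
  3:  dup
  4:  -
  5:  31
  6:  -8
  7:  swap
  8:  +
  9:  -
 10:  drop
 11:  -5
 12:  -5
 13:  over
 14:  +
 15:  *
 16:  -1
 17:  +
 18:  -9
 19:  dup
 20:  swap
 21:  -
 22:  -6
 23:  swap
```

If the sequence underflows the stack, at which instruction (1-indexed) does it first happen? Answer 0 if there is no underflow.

9 → 9
mod  — needs 2 operands, stack has 1 → underflow

2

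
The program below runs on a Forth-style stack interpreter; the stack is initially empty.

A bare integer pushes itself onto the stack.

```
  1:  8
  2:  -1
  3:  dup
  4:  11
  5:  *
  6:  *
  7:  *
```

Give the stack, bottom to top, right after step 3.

8   : 8
-1  : 8 -1
dup : 8 -1 -1

[8, -1, -1]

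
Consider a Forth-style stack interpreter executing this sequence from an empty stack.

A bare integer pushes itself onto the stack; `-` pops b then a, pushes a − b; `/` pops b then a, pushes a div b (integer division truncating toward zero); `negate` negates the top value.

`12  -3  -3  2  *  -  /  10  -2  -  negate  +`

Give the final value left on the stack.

12     : [12]
-3     : [12, -3]
-3     : [12, -3, -3]
2      : [12, -3, -3, 2]
*      : [12, -3, -6]
-      : [12, 3]
/      : [4]
10     : [4, 10]
-2     : [4, 10, -2]
-      : [4, 12]
negate : [4, -12]
+      : [-8]

-8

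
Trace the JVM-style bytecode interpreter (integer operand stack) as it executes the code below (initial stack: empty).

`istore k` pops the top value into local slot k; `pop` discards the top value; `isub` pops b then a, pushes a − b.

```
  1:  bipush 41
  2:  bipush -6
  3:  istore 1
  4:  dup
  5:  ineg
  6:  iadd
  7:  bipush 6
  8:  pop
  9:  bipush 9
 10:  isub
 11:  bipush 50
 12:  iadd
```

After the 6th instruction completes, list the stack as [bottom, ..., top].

bipush 41 : 41
bipush -6 : 41 -6
istore 1  : 41
dup       : 41 41
ineg      : 41 -41
iadd      : 0

[0]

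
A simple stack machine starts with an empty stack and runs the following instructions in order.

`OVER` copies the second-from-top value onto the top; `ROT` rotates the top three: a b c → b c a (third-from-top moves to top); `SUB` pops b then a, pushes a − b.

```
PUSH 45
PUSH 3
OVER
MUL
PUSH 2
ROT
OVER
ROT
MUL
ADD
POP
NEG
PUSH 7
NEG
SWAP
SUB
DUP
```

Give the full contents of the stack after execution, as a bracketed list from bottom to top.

[128, 128]

PUSH 45 : 45
PUSH 3  : 45 3
OVER    : 45 3 45
MUL     : 45 135
PUSH 2  : 45 135 2
ROT     : 135 2 45
OVER    : 135 2 45 2
ROT     : 135 45 2 2
MUL     : 135 45 4
ADD     : 135 49
POP     : 135
NEG     : -135
PUSH 7  : -135 7
NEG     : -135 -7
SWAP    : -7 -135
SUB     : 128
DUP     : 128 128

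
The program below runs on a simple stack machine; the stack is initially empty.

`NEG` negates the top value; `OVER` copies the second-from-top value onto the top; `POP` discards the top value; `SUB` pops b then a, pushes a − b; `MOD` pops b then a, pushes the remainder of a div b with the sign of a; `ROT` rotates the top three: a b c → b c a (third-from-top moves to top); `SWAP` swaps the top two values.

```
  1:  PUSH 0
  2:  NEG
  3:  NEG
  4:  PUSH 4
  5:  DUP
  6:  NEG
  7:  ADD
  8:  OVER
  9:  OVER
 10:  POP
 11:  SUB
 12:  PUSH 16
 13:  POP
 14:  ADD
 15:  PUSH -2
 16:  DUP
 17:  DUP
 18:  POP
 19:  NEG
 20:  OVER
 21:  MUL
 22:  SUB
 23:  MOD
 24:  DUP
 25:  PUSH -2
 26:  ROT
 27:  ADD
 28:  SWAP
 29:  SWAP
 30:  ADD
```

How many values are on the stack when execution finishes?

1

PUSH 0  -> [0]
NEG     -> [0]
NEG     -> [0]
PUSH 4  -> [0, 4]
DUP     -> [0, 4, 4]
NEG     -> [0, 4, -4]
ADD     -> [0, 0]
OVER    -> [0, 0, 0]
OVER    -> [0, 0, 0, 0]
POP     -> [0, 0, 0]
SUB     -> [0, 0]
PUSH 16 -> [0, 0, 16]
POP     -> [0, 0]
ADD     -> [0]
PUSH -2 -> [0, -2]
DUP     -> [0, -2, -2]
DUP     -> [0, -2, -2, -2]
POP     -> [0, -2, -2]
NEG     -> [0, -2, 2]
OVER    -> [0, -2, 2, -2]
MUL     -> [0, -2, -4]
SUB     -> [0, 2]
MOD     -> [0]
DUP     -> [0, 0]
PUSH -2 -> [0, 0, -2]
ROT     -> [0, -2, 0]
ADD     -> [0, -2]
SWAP    -> [-2, 0]
SWAP    -> [0, -2]
ADD     -> [-2]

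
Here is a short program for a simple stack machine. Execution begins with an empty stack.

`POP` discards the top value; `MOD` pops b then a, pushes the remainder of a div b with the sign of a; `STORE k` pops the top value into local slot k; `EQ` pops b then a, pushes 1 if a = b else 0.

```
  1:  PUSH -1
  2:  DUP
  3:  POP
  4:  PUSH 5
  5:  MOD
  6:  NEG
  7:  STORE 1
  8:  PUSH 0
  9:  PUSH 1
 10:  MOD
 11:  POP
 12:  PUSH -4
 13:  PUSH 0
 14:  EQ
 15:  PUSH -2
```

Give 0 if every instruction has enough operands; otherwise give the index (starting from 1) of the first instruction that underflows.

PUSH -1 -> [-1]
DUP     -> [-1, -1]
POP     -> [-1]
PUSH 5  -> [-1, 5]
MOD     -> [-1]
NEG     -> [1]
STORE 1 -> []
PUSH 0  -> [0]
PUSH 1  -> [0, 1]
MOD     -> [0]
POP     -> []
PUSH -4 -> [-4]
PUSH 0  -> [-4, 0]
EQ      -> [0]
PUSH -2 -> [0, -2]

0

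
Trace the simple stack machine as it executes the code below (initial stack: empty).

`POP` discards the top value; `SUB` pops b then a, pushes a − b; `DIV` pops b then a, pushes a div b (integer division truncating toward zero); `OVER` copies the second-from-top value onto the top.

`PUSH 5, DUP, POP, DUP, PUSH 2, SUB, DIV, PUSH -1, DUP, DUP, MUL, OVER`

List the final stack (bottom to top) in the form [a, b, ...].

[1, -1, 1, -1]

PUSH 5  → [5]
DUP     → [5, 5]
POP     → [5]
DUP     → [5, 5]
PUSH 2  → [5, 5, 2]
SUB     → [5, 3]
DIV     → [1]
PUSH -1 → [1, -1]
DUP     → [1, -1, -1]
DUP     → [1, -1, -1, -1]
MUL     → [1, -1, 1]
OVER    → [1, -1, 1, -1]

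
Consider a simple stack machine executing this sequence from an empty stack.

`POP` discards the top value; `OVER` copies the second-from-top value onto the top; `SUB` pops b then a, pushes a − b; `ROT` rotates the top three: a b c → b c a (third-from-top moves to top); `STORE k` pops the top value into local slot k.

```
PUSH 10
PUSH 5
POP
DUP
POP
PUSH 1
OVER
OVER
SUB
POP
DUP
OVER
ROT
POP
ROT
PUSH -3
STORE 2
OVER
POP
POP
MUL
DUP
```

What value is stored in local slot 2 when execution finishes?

PUSH 10 -> [10]
PUSH 5  -> [10, 5]
POP     -> [10]
DUP     -> [10, 10]
POP     -> [10]
PUSH 1  -> [10, 1]
OVER    -> [10, 1, 10]
OVER    -> [10, 1, 10, 1]
SUB     -> [10, 1, 9]
POP     -> [10, 1]
DUP     -> [10, 1, 1]
OVER    -> [10, 1, 1, 1]
ROT     -> [10, 1, 1, 1]
POP     -> [10, 1, 1]
ROT     -> [1, 1, 10]
PUSH -3 -> [1, 1, 10, -3]
STORE 2 -> [1, 1, 10]
OVER    -> [1, 1, 10, 1]
POP     -> [1, 1, 10]
POP     -> [1, 1]
MUL     -> [1]
DUP     -> [1, 1]

-3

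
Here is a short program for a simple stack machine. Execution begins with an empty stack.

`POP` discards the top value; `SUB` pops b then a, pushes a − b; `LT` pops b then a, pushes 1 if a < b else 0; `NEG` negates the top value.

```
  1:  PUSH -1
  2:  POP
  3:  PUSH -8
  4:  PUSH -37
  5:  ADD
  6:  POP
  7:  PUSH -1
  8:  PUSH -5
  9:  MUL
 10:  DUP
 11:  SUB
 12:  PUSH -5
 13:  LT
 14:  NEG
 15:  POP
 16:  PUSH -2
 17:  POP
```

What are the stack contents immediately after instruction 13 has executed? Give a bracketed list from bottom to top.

[0]

PUSH -1   -1
POP       (empty)
PUSH -8   -8
PUSH -37  -8 -37
ADD       -45
POP       (empty)
PUSH -1   -1
PUSH -5   -1 -5
MUL       5
DUP       5 5
SUB       0
PUSH -5   0 -5
LT        0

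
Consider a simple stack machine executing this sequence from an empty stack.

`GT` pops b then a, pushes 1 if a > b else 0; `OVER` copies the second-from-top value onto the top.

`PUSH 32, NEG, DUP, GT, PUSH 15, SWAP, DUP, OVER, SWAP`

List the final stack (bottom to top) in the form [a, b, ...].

PUSH 32 → 32
NEG     → -32
DUP     → -32 -32
GT      → 0
PUSH 15 → 0 15
SWAP    → 15 0
DUP     → 15 0 0
OVER    → 15 0 0 0
SWAP    → 15 0 0 0

[15, 0, 0, 0]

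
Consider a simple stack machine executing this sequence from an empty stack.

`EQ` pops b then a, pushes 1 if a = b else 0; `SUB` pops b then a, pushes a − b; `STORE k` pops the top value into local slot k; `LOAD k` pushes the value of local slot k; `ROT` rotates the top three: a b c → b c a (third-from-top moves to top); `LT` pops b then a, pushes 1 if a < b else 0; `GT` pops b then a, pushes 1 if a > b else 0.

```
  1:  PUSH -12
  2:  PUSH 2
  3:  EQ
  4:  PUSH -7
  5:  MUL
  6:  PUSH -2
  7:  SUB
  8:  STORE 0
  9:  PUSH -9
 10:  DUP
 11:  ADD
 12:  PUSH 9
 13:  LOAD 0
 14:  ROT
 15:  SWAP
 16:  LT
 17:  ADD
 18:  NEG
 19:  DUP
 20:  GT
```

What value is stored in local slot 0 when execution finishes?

2

PUSH -12 : [-12]
PUSH 2   : [-12, 2]
EQ       : [0]
PUSH -7  : [0, -7]
MUL      : [0]
PUSH -2  : [0, -2]
SUB      : [2]
STORE 0  : []
PUSH -9  : [-9]
DUP      : [-9, -9]
ADD      : [-18]
PUSH 9   : [-18, 9]
LOAD 0   : [-18, 9, 2]
ROT      : [9, 2, -18]
SWAP     : [9, -18, 2]
LT       : [9, 1]
ADD      : [10]
NEG      : [-10]
DUP      : [-10, -10]
GT       : [0]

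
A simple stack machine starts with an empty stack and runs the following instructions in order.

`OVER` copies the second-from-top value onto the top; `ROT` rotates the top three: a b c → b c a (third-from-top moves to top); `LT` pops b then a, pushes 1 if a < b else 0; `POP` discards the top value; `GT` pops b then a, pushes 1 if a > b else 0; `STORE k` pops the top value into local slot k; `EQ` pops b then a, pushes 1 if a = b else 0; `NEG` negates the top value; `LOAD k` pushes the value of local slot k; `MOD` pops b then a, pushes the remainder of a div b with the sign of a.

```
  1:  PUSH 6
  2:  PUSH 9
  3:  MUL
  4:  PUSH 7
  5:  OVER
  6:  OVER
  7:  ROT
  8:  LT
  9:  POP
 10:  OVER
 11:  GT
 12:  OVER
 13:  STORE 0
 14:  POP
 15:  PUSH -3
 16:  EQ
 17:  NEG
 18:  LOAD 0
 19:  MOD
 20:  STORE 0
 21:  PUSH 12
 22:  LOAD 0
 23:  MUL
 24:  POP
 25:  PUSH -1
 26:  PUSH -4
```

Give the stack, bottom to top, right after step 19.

[0]

PUSH 6   6
PUSH 9   6 9
MUL      54
PUSH 7   54 7
OVER     54 7 54
OVER     54 7 54 7
ROT      54 54 7 7
LT       54 54 0
POP      54 54
OVER     54 54 54
GT       54 0
OVER     54 0 54
STORE 0  54 0
POP      54
PUSH -3  54 -3
EQ       0
NEG      0
LOAD 0   0 54
MOD      0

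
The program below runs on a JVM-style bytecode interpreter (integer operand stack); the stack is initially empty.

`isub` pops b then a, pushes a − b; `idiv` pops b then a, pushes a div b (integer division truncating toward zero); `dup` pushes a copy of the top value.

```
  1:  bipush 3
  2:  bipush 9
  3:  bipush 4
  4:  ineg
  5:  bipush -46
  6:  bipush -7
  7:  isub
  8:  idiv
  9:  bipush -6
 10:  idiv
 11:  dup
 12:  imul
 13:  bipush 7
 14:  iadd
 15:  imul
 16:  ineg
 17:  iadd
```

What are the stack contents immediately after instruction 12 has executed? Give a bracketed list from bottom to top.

bipush 3    [3]
bipush 9    [3, 9]
bipush 4    [3, 9, 4]
ineg        [3, 9, -4]
bipush -46  [3, 9, -4, -46]
bipush -7   [3, 9, -4, -46, -7]
isub        [3, 9, -4, -39]
idiv        [3, 9, 0]
bipush -6   [3, 9, 0, -6]
idiv        [3, 9, 0]
dup         [3, 9, 0, 0]
imul        [3, 9, 0]

[3, 9, 0]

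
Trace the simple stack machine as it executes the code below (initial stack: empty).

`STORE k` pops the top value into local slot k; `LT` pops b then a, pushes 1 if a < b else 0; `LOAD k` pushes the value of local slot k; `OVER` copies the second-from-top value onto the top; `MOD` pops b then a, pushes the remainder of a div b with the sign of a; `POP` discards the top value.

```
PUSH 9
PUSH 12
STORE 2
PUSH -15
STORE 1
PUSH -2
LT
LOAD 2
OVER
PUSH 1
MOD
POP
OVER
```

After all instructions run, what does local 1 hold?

PUSH 9    9
PUSH 12   9 12
STORE 2   9
PUSH -15  9 -15
STORE 1   9
PUSH -2   9 -2
LT        0
LOAD 2    0 12
OVER      0 12 0
PUSH 1    0 12 0 1
MOD       0 12 0
POP       0 12
OVER      0 12 0

-15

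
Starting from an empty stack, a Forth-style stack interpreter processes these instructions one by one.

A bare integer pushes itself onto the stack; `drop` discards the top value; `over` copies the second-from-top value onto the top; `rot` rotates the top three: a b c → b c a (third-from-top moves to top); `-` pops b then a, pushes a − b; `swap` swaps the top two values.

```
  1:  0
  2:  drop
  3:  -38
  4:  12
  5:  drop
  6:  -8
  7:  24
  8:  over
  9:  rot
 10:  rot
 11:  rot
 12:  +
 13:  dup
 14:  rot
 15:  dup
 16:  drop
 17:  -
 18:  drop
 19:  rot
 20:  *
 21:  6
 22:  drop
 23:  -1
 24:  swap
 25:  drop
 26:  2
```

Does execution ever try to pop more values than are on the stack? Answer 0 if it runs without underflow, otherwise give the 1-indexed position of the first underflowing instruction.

19

0    → [0]
drop → []
-38  → [-38]
12   → [-38, 12]
drop → [-38]
-8   → [-38, -8]
24   → [-38, -8, 24]
over → [-38, -8, 24, -8]
rot  → [-38, 24, -8, -8]
rot  → [-38, -8, -8, 24]
rot  → [-38, -8, 24, -8]
+    → [-38, -8, 16]
dup  → [-38, -8, 16, 16]
rot  → [-38, 16, 16, -8]
dup  → [-38, 16, 16, -8, -8]
drop → [-38, 16, 16, -8]
-    → [-38, 16, 24]
drop → [-38, 16]
rot  — needs 3 operands, stack has 2 → underflow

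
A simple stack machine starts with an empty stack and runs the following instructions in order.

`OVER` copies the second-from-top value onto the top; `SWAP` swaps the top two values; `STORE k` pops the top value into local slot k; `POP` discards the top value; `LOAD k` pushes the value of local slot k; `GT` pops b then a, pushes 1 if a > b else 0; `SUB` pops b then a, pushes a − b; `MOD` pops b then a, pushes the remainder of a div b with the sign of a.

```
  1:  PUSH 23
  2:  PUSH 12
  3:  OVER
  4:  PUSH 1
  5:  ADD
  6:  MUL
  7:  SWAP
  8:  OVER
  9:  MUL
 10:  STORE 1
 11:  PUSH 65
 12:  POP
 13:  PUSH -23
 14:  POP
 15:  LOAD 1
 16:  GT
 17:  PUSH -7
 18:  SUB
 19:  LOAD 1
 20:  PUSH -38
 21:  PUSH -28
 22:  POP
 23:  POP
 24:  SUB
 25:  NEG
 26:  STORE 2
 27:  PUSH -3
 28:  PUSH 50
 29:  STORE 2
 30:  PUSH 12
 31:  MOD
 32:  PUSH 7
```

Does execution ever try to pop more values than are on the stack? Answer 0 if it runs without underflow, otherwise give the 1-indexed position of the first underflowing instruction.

PUSH 23   [23]
PUSH 12   [23, 12]
OVER      [23, 12, 23]
PUSH 1    [23, 12, 23, 1]
ADD       [23, 12, 24]
MUL       [23, 288]
SWAP      [288, 23]
OVER      [288, 23, 288]
MUL       [288, 6624]
STORE 1   [288]
PUSH 65   [288, 65]
POP       [288]
PUSH -23  [288, -23]
POP       [288]
LOAD 1    [288, 6624]
GT        [0]
PUSH -7   [0, -7]
SUB       [7]
LOAD 1    [7, 6624]
PUSH -38  [7, 6624, -38]
PUSH -28  [7, 6624, -38, -28]
POP       [7, 6624, -38]
POP       [7, 6624]
SUB       [-6617]
NEG       [6617]
STORE 2   []
PUSH -3   [-3]
PUSH 50   [-3, 50]
STORE 2   [-3]
PUSH 12   [-3, 12]
MOD       [-3]
PUSH 7    [-3, 7]

0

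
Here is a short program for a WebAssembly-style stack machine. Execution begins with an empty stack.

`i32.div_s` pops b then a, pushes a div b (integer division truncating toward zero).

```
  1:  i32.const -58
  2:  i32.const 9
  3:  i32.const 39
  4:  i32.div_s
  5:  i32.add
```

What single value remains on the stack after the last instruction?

i32.const -58 -> [-58]
i32.const 9   -> [-58, 9]
i32.const 39  -> [-58, 9, 39]
i32.div_s     -> [-58, 0]
i32.add       -> [-58]

-58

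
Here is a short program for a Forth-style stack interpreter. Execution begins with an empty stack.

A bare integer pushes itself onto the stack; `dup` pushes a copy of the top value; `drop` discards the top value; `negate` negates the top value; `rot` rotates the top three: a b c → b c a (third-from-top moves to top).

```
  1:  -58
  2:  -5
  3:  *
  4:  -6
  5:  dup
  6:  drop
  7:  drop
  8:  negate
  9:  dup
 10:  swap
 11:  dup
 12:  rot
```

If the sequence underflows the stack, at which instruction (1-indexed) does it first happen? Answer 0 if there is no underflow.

0

-58    → [-58]
-5     → [-58, -5]
*      → [290]
-6     → [290, -6]
dup    → [290, -6, -6]
drop   → [290, -6]
drop   → [290]
negate → [-290]
dup    → [-290, -290]
swap   → [-290, -290]
dup    → [-290, -290, -290]
rot    → [-290, -290, -290]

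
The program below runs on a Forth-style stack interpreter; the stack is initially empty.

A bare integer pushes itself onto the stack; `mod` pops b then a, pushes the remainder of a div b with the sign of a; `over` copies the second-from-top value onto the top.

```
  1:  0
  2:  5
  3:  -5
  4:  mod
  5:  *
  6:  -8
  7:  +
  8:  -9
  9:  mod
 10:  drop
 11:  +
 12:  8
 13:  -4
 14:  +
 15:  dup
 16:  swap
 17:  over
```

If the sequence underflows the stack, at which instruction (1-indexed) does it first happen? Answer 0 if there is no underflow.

11

0    -> 0
5    -> 0 5
-5   -> 0 5 -5
mod  -> 0 0
*    -> 0
-8   -> 0 -8
+    -> -8
-9   -> -8 -9
mod  -> -8
drop -> (empty)
+  — needs 2 operands, stack has 0 → underflow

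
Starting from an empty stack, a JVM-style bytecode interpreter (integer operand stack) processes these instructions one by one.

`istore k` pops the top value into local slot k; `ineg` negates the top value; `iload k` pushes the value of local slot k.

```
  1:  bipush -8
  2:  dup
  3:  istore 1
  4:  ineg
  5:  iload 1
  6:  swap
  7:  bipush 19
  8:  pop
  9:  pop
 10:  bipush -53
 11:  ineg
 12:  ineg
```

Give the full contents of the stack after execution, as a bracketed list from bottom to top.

bipush -8  → -8
dup        → -8 -8
istore 1   → -8
ineg       → 8
iload 1    → 8 -8
swap       → -8 8
bipush 19  → -8 8 19
pop        → -8 8
pop        → -8
bipush -53 → -8 -53
ineg       → -8 53
ineg       → -8 -53

[-8, -53]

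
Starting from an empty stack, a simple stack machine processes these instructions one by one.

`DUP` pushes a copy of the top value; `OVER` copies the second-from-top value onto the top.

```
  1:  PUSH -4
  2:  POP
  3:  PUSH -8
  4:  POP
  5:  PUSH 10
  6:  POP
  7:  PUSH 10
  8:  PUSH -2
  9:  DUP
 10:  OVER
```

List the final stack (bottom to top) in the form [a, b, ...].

[10, -2, -2, -2]

PUSH -4 -> [-4]
POP     -> []
PUSH -8 -> [-8]
POP     -> []
PUSH 10 -> [10]
POP     -> []
PUSH 10 -> [10]
PUSH -2 -> [10, -2]
DUP     -> [10, -2, -2]
OVER    -> [10, -2, -2, -2]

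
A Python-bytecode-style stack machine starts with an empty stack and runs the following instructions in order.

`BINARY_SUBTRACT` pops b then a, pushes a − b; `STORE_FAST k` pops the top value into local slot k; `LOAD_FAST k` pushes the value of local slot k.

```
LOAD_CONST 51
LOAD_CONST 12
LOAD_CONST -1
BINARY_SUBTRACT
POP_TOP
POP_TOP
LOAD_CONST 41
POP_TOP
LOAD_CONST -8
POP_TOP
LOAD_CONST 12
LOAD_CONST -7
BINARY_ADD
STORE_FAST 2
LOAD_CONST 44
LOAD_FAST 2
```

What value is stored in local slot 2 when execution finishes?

LOAD_CONST 51    51
LOAD_CONST 12    51 12
LOAD_CONST -1    51 12 -1
BINARY_SUBTRACT  51 13
POP_TOP          51
POP_TOP          (empty)
LOAD_CONST 41    41
POP_TOP          (empty)
LOAD_CONST -8    -8
POP_TOP          (empty)
LOAD_CONST 12    12
LOAD_CONST -7    12 -7
BINARY_ADD       5
STORE_FAST 2     (empty)
LOAD_CONST 44    44
LOAD_FAST 2      44 5

5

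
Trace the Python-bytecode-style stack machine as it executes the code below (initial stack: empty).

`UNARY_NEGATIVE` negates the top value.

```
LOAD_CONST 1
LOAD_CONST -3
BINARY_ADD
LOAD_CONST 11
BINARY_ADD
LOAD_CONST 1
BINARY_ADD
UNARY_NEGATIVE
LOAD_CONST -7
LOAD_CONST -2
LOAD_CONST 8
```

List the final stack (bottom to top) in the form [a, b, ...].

[-10, -7, -2, 8]

LOAD_CONST 1   -> [1]
LOAD_CONST -3  -> [1, -3]
BINARY_ADD     -> [-2]
LOAD_CONST 11  -> [-2, 11]
BINARY_ADD     -> [9]
LOAD_CONST 1   -> [9, 1]
BINARY_ADD     -> [10]
UNARY_NEGATIVE -> [-10]
LOAD_CONST -7  -> [-10, -7]
LOAD_CONST -2  -> [-10, -7, -2]
LOAD_CONST 8   -> [-10, -7, -2, 8]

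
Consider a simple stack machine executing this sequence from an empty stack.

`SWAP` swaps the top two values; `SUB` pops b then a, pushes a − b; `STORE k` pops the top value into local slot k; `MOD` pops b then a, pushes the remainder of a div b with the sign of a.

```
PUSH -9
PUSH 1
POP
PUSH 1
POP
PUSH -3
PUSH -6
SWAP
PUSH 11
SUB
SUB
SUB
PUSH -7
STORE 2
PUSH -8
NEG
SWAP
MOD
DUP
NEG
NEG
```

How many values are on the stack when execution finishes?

2

PUSH -9  [-9]
PUSH 1   [-9, 1]
POP      [-9]
PUSH 1   [-9, 1]
POP      [-9]
PUSH -3  [-9, -3]
PUSH -6  [-9, -3, -6]
SWAP     [-9, -6, -3]
PUSH 11  [-9, -6, -3, 11]
SUB      [-9, -6, -14]
SUB      [-9, 8]
SUB      [-17]
PUSH -7  [-17, -7]
STORE 2  [-17]
PUSH -8  [-17, -8]
NEG      [-17, 8]
SWAP     [8, -17]
MOD      [8]
DUP      [8, 8]
NEG      [8, -8]
NEG      [8, 8]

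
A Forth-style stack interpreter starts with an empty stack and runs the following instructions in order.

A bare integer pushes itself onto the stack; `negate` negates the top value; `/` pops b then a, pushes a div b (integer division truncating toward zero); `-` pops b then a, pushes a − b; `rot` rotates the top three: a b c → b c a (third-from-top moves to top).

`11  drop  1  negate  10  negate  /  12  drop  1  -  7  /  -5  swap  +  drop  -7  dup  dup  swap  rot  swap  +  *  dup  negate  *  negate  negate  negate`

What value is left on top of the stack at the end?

9604

11      11
drop    (empty)
1       1
negate  -1
10      -1 10
negate  -1 -10
/       0
12      0 12
drop    0
1       0 1
-       -1
7       -1 7
/       0
-5      0 -5
swap    -5 0
+       -5
drop    (empty)
-7      -7
dup     -7 -7
dup     -7 -7 -7
swap    -7 -7 -7
rot     -7 -7 -7
swap    -7 -7 -7
+       -7 -14
*       98
dup     98 98
negate  98 -98
*       -9604
negate  9604
negate  -9604
negate  9604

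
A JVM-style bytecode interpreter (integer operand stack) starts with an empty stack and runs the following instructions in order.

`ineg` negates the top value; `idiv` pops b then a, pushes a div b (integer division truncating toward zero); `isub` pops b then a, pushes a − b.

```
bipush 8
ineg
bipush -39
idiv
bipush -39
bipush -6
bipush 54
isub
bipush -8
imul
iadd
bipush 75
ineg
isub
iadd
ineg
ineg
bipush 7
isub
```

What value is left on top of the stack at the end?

bipush 8   → [8]
ineg       → [-8]
bipush -39 → [-8, -39]
idiv       → [0]
bipush -39 → [0, -39]
bipush -6  → [0, -39, -6]
bipush 54  → [0, -39, -6, 54]
isub       → [0, -39, -60]
bipush -8  → [0, -39, -60, -8]
imul       → [0, -39, 480]
iadd       → [0, 441]
bipush 75  → [0, 441, 75]
ineg       → [0, 441, -75]
isub       → [0, 516]
iadd       → [516]
ineg       → [-516]
ineg       → [516]
bipush 7   → [516, 7]
isub       → [509]

509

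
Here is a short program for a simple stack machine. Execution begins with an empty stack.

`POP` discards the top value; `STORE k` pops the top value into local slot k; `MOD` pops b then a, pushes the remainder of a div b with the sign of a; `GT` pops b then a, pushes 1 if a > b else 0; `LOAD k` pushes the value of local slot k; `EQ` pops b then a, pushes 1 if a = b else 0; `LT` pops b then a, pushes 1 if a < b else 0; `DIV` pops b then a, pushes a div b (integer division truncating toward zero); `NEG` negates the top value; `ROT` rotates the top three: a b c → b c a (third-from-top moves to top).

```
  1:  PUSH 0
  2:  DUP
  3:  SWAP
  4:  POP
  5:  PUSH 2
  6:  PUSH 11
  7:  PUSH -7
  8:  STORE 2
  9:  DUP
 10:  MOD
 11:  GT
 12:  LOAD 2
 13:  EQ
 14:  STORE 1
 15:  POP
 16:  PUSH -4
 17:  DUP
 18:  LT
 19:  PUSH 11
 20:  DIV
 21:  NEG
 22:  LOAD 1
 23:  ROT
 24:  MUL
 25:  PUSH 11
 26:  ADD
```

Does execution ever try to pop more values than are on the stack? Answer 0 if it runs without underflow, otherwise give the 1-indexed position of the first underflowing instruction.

PUSH 0  -> 0
DUP     -> 0 0
SWAP    -> 0 0
POP     -> 0
PUSH 2  -> 0 2
PUSH 11 -> 0 2 11
PUSH -7 -> 0 2 11 -7
STORE 2 -> 0 2 11
DUP     -> 0 2 11 11
MOD     -> 0 2 0
GT      -> 0 1
LOAD 2  -> 0 1 -7
EQ      -> 0 0
STORE 1 -> 0
POP     -> (empty)
PUSH -4 -> -4
DUP     -> -4 -4
LT      -> 0
PUSH 11 -> 0 11
DIV     -> 0
NEG     -> 0
LOAD 1  -> 0 0
ROT  — needs 3 operands, stack has 2 → underflow

23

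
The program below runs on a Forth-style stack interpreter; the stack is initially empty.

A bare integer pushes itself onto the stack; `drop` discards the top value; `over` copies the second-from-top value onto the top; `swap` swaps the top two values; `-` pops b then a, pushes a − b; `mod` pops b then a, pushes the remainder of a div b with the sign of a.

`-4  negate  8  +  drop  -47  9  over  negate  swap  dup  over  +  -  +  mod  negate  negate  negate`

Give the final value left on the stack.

9

-4      -4
negate  4
8       4 8
+       12
drop    (empty)
-47     -47
9       -47 9
over    -47 9 -47
negate  -47 9 47
swap    -47 47 9
dup     -47 47 9 9
over    -47 47 9 9 9
+       -47 47 9 18
-       -47 47 -9
+       -47 38
mod     -9
negate  9
negate  -9
negate  9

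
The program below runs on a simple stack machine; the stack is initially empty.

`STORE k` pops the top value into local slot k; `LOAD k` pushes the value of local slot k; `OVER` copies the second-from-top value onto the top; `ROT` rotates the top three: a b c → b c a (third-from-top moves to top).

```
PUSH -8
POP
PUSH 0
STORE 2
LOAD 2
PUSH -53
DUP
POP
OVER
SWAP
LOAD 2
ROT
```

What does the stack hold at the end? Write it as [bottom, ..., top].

PUSH -8   [-8]
POP       []
PUSH 0    [0]
STORE 2   []
LOAD 2    [0]
PUSH -53  [0, -53]
DUP       [0, -53, -53]
POP       [0, -53]
OVER      [0, -53, 0]
SWAP      [0, 0, -53]
LOAD 2    [0, 0, -53, 0]
ROT       [0, -53, 0, 0]

[0, -53, 0, 0]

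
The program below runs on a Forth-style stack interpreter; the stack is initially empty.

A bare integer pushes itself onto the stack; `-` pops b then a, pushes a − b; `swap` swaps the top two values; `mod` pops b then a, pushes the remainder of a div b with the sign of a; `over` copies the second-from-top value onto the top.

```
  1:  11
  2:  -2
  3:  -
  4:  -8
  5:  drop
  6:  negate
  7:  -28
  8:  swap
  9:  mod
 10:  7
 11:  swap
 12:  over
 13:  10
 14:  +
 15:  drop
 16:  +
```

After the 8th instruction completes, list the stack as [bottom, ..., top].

[-28, -13]

11     → 11
-2     → 11 -2
-      → 13
-8     → 13 -8
drop   → 13
negate → -13
-28    → -13 -28
swap   → -28 -13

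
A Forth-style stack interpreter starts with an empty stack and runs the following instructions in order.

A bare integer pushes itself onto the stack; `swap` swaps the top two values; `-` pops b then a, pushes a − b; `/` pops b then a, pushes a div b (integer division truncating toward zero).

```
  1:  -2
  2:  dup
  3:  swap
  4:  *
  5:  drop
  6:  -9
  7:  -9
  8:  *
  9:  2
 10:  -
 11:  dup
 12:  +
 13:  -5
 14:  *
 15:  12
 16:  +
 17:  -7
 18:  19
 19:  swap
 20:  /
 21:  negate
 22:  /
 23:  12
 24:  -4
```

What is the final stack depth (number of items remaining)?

-2      -2
dup     -2 -2
swap    -2 -2
*       4
drop    (empty)
-9      -9
-9      -9 -9
*       81
2       81 2
-       79
dup     79 79
+       158
-5      158 -5
*       -790
12      -790 12
+       -778
-7      -778 -7
19      -778 -7 19
swap    -778 19 -7
/       -778 -2
negate  -778 2
/       -389
12      -389 12
-4      -389 12 -4

3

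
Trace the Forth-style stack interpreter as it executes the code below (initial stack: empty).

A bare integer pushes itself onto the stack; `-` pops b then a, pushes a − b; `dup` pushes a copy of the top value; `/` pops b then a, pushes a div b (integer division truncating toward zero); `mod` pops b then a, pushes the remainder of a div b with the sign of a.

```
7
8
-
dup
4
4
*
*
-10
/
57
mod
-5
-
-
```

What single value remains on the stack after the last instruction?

-7

7   → [7]
8   → [7, 8]
-   → [-1]
dup → [-1, -1]
4   → [-1, -1, 4]
4   → [-1, -1, 4, 4]
*   → [-1, -1, 16]
*   → [-1, -16]
-10 → [-1, -16, -10]
/   → [-1, 1]
57  → [-1, 1, 57]
mod → [-1, 1]
-5  → [-1, 1, -5]
-   → [-1, 6]
-   → [-7]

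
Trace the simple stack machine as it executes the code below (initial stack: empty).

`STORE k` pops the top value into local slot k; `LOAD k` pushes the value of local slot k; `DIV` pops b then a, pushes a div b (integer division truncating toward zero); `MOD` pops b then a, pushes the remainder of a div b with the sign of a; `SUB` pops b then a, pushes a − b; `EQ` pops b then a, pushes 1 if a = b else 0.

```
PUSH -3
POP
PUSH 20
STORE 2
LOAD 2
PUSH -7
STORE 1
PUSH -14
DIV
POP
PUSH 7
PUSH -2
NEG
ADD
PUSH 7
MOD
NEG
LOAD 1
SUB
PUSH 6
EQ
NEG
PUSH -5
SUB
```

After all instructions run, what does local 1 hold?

-7

PUSH -3  → [-3]
POP      → []
PUSH 20  → [20]
STORE 2  → []
LOAD 2   → [20]
PUSH -7  → [20, -7]
STORE 1  → [20]
PUSH -14 → [20, -14]
DIV      → [-1]
POP      → []
PUSH 7   → [7]
PUSH -2  → [7, -2]
NEG      → [7, 2]
ADD      → [9]
PUSH 7   → [9, 7]
MOD      → [2]
NEG      → [-2]
LOAD 1   → [-2, -7]
SUB      → [5]
PUSH 6   → [5, 6]
EQ       → [0]
NEG      → [0]
PUSH -5  → [0, -5]
SUB      → [5]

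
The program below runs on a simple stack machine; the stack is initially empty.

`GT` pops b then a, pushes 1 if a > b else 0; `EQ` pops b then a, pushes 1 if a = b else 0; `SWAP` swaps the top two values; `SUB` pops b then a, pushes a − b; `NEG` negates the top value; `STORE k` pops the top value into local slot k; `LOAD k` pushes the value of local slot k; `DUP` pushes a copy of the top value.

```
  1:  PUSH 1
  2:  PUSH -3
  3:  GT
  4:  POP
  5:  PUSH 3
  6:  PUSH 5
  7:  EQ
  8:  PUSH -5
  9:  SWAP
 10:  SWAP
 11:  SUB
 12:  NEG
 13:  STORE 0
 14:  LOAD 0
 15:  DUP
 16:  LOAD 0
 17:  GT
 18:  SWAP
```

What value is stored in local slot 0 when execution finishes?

-5

PUSH 1  -> 1
PUSH -3 -> 1 -3
GT      -> 1
POP     -> (empty)
PUSH 3  -> 3
PUSH 5  -> 3 5
EQ      -> 0
PUSH -5 -> 0 -5
SWAP    -> -5 0
SWAP    -> 0 -5
SUB     -> 5
NEG     -> -5
STORE 0 -> (empty)
LOAD 0  -> -5
DUP     -> -5 -5
LOAD 0  -> -5 -5 -5
GT      -> -5 0
SWAP    -> 0 -5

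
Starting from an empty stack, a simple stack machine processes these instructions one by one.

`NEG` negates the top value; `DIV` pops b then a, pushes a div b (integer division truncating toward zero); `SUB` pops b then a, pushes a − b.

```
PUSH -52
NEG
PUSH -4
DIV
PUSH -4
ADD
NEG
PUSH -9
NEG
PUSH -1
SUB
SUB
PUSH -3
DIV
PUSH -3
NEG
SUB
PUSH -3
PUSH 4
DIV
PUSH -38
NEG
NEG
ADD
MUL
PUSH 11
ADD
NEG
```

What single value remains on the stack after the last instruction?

-201

PUSH -52 -> [-52]
NEG      -> [52]
PUSH -4  -> [52, -4]
DIV      -> [-13]
PUSH -4  -> [-13, -4]
ADD      -> [-17]
NEG      -> [17]
PUSH -9  -> [17, -9]
NEG      -> [17, 9]
PUSH -1  -> [17, 9, -1]
SUB      -> [17, 10]
SUB      -> [7]
PUSH -3  -> [7, -3]
DIV      -> [-2]
PUSH -3  -> [-2, -3]
NEG      -> [-2, 3]
SUB      -> [-5]
PUSH -3  -> [-5, -3]
PUSH 4   -> [-5, -3, 4]
DIV      -> [-5, 0]
PUSH -38 -> [-5, 0, -38]
NEG      -> [-5, 0, 38]
NEG      -> [-5, 0, -38]
ADD      -> [-5, -38]
MUL      -> [190]
PUSH 11  -> [190, 11]
ADD      -> [201]
NEG      -> [-201]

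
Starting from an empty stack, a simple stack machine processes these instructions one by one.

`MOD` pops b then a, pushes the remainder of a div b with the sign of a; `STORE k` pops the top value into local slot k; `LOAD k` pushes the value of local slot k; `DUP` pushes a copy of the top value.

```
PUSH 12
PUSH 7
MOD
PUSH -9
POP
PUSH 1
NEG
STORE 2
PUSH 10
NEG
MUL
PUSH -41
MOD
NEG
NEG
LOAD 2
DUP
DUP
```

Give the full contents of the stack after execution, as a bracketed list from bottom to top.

PUSH 12  -> [12]
PUSH 7   -> [12, 7]
MOD      -> [5]
PUSH -9  -> [5, -9]
POP      -> [5]
PUSH 1   -> [5, 1]
NEG      -> [5, -1]
STORE 2  -> [5]
PUSH 10  -> [5, 10]
NEG      -> [5, -10]
MUL      -> [-50]
PUSH -41 -> [-50, -41]
MOD      -> [-9]
NEG      -> [9]
NEG      -> [-9]
LOAD 2   -> [-9, -1]
DUP      -> [-9, -1, -1]
DUP      -> [-9, -1, -1, -1]

[-9, -1, -1, -1]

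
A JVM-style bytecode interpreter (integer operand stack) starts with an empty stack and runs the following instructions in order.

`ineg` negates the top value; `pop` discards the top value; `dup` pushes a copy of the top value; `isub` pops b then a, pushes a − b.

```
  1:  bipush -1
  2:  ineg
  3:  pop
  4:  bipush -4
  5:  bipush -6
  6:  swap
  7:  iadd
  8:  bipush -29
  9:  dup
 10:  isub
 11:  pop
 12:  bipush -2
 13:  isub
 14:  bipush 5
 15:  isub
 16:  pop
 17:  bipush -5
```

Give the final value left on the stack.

-5

bipush -1  → -1
ineg       → 1
pop        → (empty)
bipush -4  → -4
bipush -6  → -4 -6
swap       → -6 -4
iadd       → -10
bipush -29 → -10 -29
dup        → -10 -29 -29
isub       → -10 0
pop        → -10
bipush -2  → -10 -2
isub       → -8
bipush 5   → -8 5
isub       → -13
pop        → (empty)
bipush -5  → -5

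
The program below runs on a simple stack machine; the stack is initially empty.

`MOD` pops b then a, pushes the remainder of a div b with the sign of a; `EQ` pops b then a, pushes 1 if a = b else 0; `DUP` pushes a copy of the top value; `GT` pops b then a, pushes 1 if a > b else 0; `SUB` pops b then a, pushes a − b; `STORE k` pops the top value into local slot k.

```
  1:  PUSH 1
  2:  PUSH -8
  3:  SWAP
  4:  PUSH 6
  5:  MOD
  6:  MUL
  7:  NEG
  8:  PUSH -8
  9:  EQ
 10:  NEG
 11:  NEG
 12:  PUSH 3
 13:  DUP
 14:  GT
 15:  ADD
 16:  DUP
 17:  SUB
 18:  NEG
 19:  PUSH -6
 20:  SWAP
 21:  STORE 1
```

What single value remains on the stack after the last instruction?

PUSH 1   [1]
PUSH -8  [1, -8]
SWAP     [-8, 1]
PUSH 6   [-8, 1, 6]
MOD      [-8, 1]
MUL      [-8]
NEG      [8]
PUSH -8  [8, -8]
EQ       [0]
NEG      [0]
NEG      [0]
PUSH 3   [0, 3]
DUP      [0, 3, 3]
GT       [0, 0]
ADD      [0]
DUP      [0, 0]
SUB      [0]
NEG      [0]
PUSH -6  [0, -6]
SWAP     [-6, 0]
STORE 1  [-6]

-6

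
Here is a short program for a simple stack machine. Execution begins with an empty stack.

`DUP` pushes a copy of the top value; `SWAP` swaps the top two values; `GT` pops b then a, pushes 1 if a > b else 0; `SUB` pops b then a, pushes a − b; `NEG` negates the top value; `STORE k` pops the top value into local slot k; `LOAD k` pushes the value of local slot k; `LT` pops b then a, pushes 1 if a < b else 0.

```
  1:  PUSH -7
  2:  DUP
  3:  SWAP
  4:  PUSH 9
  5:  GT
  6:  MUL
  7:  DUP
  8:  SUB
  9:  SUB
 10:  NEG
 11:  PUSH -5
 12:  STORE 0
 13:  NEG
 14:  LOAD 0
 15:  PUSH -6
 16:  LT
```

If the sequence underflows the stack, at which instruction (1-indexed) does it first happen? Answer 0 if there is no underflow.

PUSH -7  [-7]
DUP      [-7, -7]
SWAP     [-7, -7]
PUSH 9   [-7, -7, 9]
GT       [-7, 0]
MUL      [0]
DUP      [0, 0]
SUB      [0]
SUB  — needs 2 operands, stack has 1 → underflow

9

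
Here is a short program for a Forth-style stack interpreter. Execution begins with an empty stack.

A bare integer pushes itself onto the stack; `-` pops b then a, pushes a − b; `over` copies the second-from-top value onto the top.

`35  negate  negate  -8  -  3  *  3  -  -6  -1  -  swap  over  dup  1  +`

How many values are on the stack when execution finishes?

35     : [35]
negate : [-35]
negate : [35]
-8     : [35, -8]
-      : [43]
3      : [43, 3]
*      : [129]
3      : [129, 3]
-      : [126]
-6     : [126, -6]
-1     : [126, -6, -1]
-      : [126, -5]
swap   : [-5, 126]
over   : [-5, 126, -5]
dup    : [-5, 126, -5, -5]
1      : [-5, 126, -5, -5, 1]
+      : [-5, 126, -5, -4]

4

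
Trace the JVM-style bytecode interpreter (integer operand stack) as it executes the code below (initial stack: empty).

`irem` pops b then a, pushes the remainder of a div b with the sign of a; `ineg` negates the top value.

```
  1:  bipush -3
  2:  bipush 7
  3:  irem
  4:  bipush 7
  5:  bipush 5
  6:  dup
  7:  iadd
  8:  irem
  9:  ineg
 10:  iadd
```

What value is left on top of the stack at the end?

bipush -3 → [-3]
bipush 7  → [-3, 7]
irem      → [-3]
bipush 7  → [-3, 7]
bipush 5  → [-3, 7, 5]
dup       → [-3, 7, 5, 5]
iadd      → [-3, 7, 10]
irem      → [-3, 7]
ineg      → [-3, -7]
iadd      → [-10]

-10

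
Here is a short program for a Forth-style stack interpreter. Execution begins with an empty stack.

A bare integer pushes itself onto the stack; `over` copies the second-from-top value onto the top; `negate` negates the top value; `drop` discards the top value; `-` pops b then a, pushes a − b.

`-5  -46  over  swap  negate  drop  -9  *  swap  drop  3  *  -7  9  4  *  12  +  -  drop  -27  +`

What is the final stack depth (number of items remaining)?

-5     → -5
-46    → -5 -46
over   → -5 -46 -5
swap   → -5 -5 -46
negate → -5 -5 46
drop   → -5 -5
-9     → -5 -5 -9
*      → -5 45
swap   → 45 -5
drop   → 45
3      → 45 3
*      → 135
-7     → 135 -7
9      → 135 -7 9
4      → 135 -7 9 4
*      → 135 -7 36
12     → 135 -7 36 12
+      → 135 -7 48
-      → 135 -55
drop   → 135
-27    → 135 -27
+      → 108

1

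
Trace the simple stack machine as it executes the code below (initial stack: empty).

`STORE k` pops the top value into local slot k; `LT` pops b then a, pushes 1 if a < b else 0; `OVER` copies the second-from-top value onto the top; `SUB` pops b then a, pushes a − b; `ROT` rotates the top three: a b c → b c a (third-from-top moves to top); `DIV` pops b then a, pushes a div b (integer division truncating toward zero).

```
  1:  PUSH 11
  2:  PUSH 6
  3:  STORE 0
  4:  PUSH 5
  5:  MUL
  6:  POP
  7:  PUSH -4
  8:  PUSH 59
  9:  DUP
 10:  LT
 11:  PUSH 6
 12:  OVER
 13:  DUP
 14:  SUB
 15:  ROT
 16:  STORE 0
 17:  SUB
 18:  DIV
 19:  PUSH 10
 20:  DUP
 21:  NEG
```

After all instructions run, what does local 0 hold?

PUSH 11 : 11
PUSH 6  : 11 6
STORE 0 : 11
PUSH 5  : 11 5
MUL     : 55
POP     : (empty)
PUSH -4 : -4
PUSH 59 : -4 59
DUP     : -4 59 59
LT      : -4 0
PUSH 6  : -4 0 6
OVER    : -4 0 6 0
DUP     : -4 0 6 0 0
SUB     : -4 0 6 0
ROT     : -4 6 0 0
STORE 0 : -4 6 0
SUB     : -4 6
DIV     : 0
PUSH 10 : 0 10
DUP     : 0 10 10
NEG     : 0 10 -10

0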